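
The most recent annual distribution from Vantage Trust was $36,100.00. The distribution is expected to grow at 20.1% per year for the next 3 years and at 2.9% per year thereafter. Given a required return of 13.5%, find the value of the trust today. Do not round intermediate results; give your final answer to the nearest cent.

D_1 = 43356.10000
D_2 = 52070.67610
D_3 = 62536.88200
Terminal value at year 3: TV = D_3×(1+g_2)/(r−g_2) = 64350.45157/0.106 = 607079.73183
P_0 = D_1/(1+r)^1 + D_2/(1+r)^2 + D_3/(1+r)^3 + TV/(1+r)^3
    = 38199.20705 + 40420.48252 + 42770.92468 + 415200.76883 = 536591.38308

$536591.38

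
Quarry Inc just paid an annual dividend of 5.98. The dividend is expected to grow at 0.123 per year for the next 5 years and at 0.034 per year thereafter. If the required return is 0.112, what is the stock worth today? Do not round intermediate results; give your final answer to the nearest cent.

114.07

D_1 = 6.71554
D_2 = 7.54155
D_3 = 8.46916
D_4 = 9.51087
D_5 = 10.68071
Terminal value at year 5: TV = D_5×(1+g_2)/(r−g_2) = 11.04385/0.078 = 141.58782
P_0 = D_1/(1+r)^1 + D_2/(1+r)^2 + D_3/(1+r)^3 + D_4/(1+r)^4 + D_5/(1+r)^5 + TV/(1+r)^5
    = 6.03915 + 6.09889 + 6.15923 + 6.22015 + 6.28168 + 83.27257 = 114.07168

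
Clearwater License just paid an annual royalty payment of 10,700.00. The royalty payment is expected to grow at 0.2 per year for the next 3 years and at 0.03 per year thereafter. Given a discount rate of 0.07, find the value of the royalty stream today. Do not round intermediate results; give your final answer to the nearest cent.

D_1 = 12840.00000
D_2 = 15408.00000
D_3 = 18489.60000
Terminal value at year 3: TV = D_3×(1+g_2)/(r−g_2) = 19044.28800/0.04 = 476107.20000
P_0 = D_1/(1+r)^1 + D_2/(1+r)^2 + D_3/(1+r)^3 + TV/(1+r)^3
    = 12000.00000 + 13457.94393 + 15093.02122 + 388645.29653 = 429196.26168

429196.26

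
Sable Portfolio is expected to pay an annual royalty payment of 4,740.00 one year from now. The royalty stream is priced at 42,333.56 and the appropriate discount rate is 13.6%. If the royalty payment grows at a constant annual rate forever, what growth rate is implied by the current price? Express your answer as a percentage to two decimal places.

P = D₁/(r−g) ⇒ g = r − D₁/P = 0.136 − 4,740.00/42,333.56 = 0.024032

2.40%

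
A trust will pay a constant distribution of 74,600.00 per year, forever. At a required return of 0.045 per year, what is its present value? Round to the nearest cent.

1657777.78

Level perpetuity: PV = C / r = 74,600.00 / 0.045 = 1,657,777.78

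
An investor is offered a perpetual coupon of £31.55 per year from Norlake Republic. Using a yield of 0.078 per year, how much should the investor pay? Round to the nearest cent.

£404.49

Level perpetuity: PV = C / r = £31.55 / 0.078 = £404.49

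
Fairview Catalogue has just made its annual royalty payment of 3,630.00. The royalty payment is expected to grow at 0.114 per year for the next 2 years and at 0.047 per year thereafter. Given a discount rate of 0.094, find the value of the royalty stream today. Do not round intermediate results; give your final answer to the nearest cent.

91308.01

D_1 = 4043.82000
D_2 = 4504.81548
Terminal value at year 2: TV = D_2×(1+g_2)/(r−g_2) = 4716.54181/0.047 = 100351.95335
P_0 = D_1/(1+r)^1 + D_2/(1+r)^2 + TV/(1+r)^2
    = 3696.36197 + 3763.93715 + 83847.70625 = 91308.00537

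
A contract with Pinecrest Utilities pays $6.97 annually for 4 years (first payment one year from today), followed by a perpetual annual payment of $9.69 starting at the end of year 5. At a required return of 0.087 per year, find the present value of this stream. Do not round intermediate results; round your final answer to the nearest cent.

$102.51

PV of 4-year annuity: $6.97 × [1 − (1+0.087)^−4] / 0.087 = 22.73034
Perpetuity value at year 4: $9.69 / 0.087 = 111.37931
PV of perpetuity: 111.37931 / (1+0.087)^4 = 79.77859
Total PV = 22.73034 + 79.77859 = 102.50893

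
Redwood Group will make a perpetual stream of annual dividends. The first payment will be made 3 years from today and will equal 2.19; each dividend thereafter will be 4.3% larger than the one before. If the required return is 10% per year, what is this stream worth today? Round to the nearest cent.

Value at end of year 2: C₁ / (r − g) = 2.19 / (0.1 − 0.043) = 38.4211
Discount to today: PV = 38.4211 / (1 + 0.1)^2 = 38.4211 / 1.210000 = 31.75

31.75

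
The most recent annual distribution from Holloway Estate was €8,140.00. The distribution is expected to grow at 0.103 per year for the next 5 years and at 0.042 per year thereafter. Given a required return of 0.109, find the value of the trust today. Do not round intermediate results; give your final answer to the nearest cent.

D_1 = 8978.42000
D_2 = 9903.19726
D_3 = 10923.22658
D_4 = 12048.31892
D_5 = 13289.29576
Terminal value at year 5: TV = D_5×(1+g_2)/(r−g_2) = 13847.44619/0.067 = 206678.30128
P_0 = D_1/(1+r)^1 + D_2/(1+r)^2 + D_3/(1+r)^3 + D_4/(1+r)^4 + D_5/(1+r)^5 + TV/(1+r)^5
    = 8095.96032 + 8052.15892 + 8008.59449 + 7965.26575 + 7922.17144 + 123207.50204 = 163251.65296

€163251.65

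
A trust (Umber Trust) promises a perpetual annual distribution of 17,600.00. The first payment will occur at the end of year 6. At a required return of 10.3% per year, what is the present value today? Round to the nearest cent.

Value at end of year 5: C / r = 17,600.00 / 0.103 = 170,873.7864
Discount to today: PV = 170,873.7864 / (1 + 0.103)^5 = 170,873.7864 / 1.632592 = 104,664.13

104664.13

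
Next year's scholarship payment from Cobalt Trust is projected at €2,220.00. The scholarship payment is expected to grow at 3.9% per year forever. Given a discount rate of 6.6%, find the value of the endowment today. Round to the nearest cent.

Growing perpetuity: P = D₁ / (r − g) = €2,220.0000 / (0.066 − 0.039) = €82,222.22

€82222.22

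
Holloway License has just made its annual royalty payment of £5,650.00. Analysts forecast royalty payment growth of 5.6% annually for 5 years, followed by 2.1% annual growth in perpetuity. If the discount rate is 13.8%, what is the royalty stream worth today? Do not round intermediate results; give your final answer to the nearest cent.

£56622.32

D_1 = 5966.40000
D_2 = 6300.51840
D_3 = 6653.34743
D_4 = 7025.93489
D_5 = 7419.38724
Terminal value at year 5: TV = D_5×(1+g_2)/(r−g_2) = 7575.19437/0.117 = 64745.25104
P_0 = D_1/(1+r)^1 + D_2/(1+r)^2 + D_3/(1+r)^3 + D_4/(1+r)^4 + D_5/(1+r)^5 + TV/(1+r)^5
    = 5242.88225 + 4865.09987 + 4514.53907 + 4189.23837 + 3887.37761 + 33923.18407 = 56622.32124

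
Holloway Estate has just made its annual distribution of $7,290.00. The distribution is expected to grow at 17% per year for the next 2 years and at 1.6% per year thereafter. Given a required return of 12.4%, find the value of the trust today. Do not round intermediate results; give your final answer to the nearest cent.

$89795.42

D_1 = 8529.30000
D_2 = 9979.28100
Terminal value at year 2: TV = D_2×(1+g_2)/(r−g_2) = 10138.94950/0.108 = 93879.16200
P_0 = D_1/(1+r)^1 + D_2/(1+r)^2 + TV/(1+r)^2
    = 7588.34520 + 7898.90025 + 74308.17271 = 89795.41815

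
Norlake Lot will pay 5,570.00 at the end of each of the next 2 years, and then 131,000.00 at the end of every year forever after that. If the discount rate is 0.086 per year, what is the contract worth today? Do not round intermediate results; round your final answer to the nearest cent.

PV of 2-year annuity: 5,570.00 × [1 − (1+0.086)^−2] / 0.086 = 9851.66984
Perpetuity value at year 2: 131,000.00 / 0.086 = 1523255.81395
PV of perpetuity: 1523255.81395 / (1+0.086)^2 = 1291555.85906
Total PV = 9851.66984 + 1291555.85906 = 1301407.52890

1301407.53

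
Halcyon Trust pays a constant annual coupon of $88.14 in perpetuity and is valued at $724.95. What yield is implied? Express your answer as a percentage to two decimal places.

12.16%

P = C/r ⇒ r = C/P = $88.14/$724.95 = 0.121581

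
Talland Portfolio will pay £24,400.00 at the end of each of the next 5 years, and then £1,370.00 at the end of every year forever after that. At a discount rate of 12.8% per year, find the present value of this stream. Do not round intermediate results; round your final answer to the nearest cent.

PV of 5-year annuity: £24,400.00 × [1 − (1+0.128)^−5] / 0.128 = 86240.89823
Perpetuity value at year 5: £1,370.00 / 0.128 = 10703.12500
PV of perpetuity: 10703.12500 / (1+0.128)^5 = 5860.91063
Total PV = 86240.89823 + 5860.91063 = 92101.80886

£92101.81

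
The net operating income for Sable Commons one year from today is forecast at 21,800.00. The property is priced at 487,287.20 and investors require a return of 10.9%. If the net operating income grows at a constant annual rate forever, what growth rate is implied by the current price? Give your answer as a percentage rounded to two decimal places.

P = D₁/(r−g) ⇒ g = r − D₁/P = 0.109 − 21,800.00/487,287.20 = 0.064263

6.43%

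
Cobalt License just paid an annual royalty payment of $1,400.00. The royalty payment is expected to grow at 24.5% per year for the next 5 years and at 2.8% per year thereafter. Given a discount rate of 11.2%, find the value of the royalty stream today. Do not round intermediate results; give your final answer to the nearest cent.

$40091.41

D_1 = 1743.00000
D_2 = 2170.03500
D_3 = 2701.69357
D_4 = 3363.60850
D_5 = 4187.69258
Terminal value at year 5: TV = D_5×(1+g_2)/(r−g_2) = 4304.94798/0.084 = 51249.38067
P_0 = D_1/(1+r)^1 + D_2/(1+r)^2 + D_3/(1+r)^3 + D_4/(1+r)^4 + D_5/(1+r)^5 + TV/(1+r)^5
    = 1567.44604 + 1754.91936 + 1964.81529 + 2199.81568 + 2462.92313 + 30141.48778 = 40091.40726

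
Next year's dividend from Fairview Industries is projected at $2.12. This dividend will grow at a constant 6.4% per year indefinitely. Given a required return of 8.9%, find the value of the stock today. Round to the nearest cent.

$84.80

Growing perpetuity: P = D₁ / (r − g) = $2.1200 / (0.089 − 0.064) = $84.80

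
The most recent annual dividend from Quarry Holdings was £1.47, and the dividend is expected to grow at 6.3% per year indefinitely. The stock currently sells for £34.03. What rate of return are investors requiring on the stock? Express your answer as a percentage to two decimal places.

10.89%

D₁ = £1.47 × 1.063 = £1.5626
P = D₁/(r − g) ⇒ r = D₁/P + g = £1.5626/£34.03 + 0.063 = 0.045919 + 0.063 = 0.108919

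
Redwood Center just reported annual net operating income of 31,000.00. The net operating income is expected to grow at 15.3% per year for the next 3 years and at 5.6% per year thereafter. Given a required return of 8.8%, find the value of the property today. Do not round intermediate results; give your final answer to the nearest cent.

1322083.47

D_1 = 35743.00000
D_2 = 41211.67900
D_3 = 47517.06589
Terminal value at year 3: TV = D_3×(1+g_2)/(r−g_2) = 50178.02158/0.032 = 1568063.17427
P_0 = D_1/(1+r)^1 + D_2/(1+r)^2 + D_3/(1+r)^3 + TV/(1+r)^3
    = 32852.02206 + 34814.68882 + 36894.61048 + 1217522.14598 = 1322083.46734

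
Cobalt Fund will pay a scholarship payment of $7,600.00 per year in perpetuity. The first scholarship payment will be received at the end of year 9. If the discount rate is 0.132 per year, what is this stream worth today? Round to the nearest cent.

$21353.46

Value at end of year 8: C / r = $7,600.00 / 0.132 = $57,575.7576
Discount to today: PV = $57,575.7576 / (1 + 0.132)^8 = $57,575.7576 / 2.696320 = $21,353.46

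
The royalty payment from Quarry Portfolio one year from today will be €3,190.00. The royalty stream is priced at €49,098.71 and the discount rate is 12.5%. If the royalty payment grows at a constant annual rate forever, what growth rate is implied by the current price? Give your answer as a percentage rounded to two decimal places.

6.00%

P = D₁/(r−g) ⇒ g = r − D₁/P = 0.125 − €3,190.00/€49,098.71 = 0.060029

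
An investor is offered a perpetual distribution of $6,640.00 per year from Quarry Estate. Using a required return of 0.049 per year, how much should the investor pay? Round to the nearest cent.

$135510.20

Level perpetuity: PV = C / r = $6,640.00 / 0.049 = $135,510.20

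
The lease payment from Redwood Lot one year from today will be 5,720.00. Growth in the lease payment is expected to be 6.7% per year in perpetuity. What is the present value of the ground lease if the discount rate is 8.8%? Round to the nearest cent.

272380.95

Growing perpetuity: P = D₁ / (r − g) = 5,720.0000 / (0.088 − 0.067) = 272,380.95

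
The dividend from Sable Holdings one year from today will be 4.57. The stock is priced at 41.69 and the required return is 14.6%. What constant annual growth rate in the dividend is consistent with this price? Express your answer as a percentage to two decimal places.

P = D₁/(r−g) ⇒ g = r − D₁/P = 0.146 − 4.57/41.69 = 0.036381

3.64%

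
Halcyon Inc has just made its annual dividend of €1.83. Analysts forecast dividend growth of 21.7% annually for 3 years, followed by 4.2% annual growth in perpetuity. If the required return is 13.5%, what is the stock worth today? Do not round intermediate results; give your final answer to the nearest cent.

D_1 = 2.22711
D_2 = 2.71039
D_3 = 3.29855
Terminal value at year 3: TV = D_3×(1+g_2)/(r−g_2) = 3.43709/0.093 = 36.95793
P_0 = D_1/(1+r)^1 + D_2/(1+r)^2 + D_3/(1+r)^3 + TV/(1+r)^3
    = 1.96221 + 2.10397 + 2.25598 + 25.27668 = 31.59885

€31.60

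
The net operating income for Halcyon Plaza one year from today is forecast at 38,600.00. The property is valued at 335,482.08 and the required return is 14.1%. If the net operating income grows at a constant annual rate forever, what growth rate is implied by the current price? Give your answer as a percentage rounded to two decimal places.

P = D₁/(r−g) ⇒ g = r − D₁/P = 0.141 − 38,600.00/335,482.08 = 0.025942

2.59%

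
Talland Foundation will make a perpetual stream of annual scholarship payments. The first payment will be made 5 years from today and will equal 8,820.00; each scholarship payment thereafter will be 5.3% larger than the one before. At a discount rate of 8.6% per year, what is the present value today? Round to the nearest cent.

Value at end of year 4: C₁ / (r − g) = 8,820.00 / (0.086 − 0.053) = 267,272.7273
Discount to today: PV = 267,272.7273 / (1 + 0.086)^4 = 267,272.7273 / 1.390975 = 192,147.77

192147.77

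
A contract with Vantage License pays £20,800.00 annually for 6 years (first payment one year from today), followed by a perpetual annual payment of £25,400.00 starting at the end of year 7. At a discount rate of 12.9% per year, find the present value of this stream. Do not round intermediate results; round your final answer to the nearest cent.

PV of 6-year annuity: £20,800.00 × [1 − (1+0.129)^−6] / 0.129 = 83381.10361
Perpetuity value at year 6: £25,400.00 / 0.129 = 196899.22481
PV of perpetuity: 196899.22481 / (1+0.129)^6 = 95078.06943
Total PV = 83381.10361 + 95078.06943 = 178459.17305

£178459.17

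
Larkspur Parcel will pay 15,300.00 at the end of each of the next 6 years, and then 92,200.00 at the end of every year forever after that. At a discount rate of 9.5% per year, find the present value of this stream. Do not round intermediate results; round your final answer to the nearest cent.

PV of 6-year annuity: 15,300.00 × [1 − (1+0.095)^−6] / 0.095 = 67623.32825
Perpetuity value at year 6: 92,200.00 / 0.095 = 970526.31579
PV of perpetuity: 970526.31579 / (1+0.095)^6 = 563018.41614
Total PV = 67623.32825 + 563018.41614 = 630641.74439

630641.74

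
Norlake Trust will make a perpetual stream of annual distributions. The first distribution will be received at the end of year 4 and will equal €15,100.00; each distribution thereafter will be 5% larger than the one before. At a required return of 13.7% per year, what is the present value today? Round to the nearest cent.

€118079.99

Value at end of year 3: C₁ / (r − g) = €15,100.00 / (0.137 − 0.05) = €173,563.2184
Discount to today: PV = €173,563.2184 / (1 + 0.137)^3 = €173,563.2184 / 1.469878 = €118,079.99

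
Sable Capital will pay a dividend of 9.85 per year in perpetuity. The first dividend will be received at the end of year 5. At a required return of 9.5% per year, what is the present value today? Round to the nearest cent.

72.12

Value at end of year 4: C / r = 9.85 / 0.095 = 103.6842
Discount to today: PV = 103.6842 / (1 + 0.095)^4 = 103.6842 / 1.437661 = 72.12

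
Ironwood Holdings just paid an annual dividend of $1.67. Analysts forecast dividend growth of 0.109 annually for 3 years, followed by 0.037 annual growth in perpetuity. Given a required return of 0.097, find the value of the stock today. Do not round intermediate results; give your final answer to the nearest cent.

$34.94

D_1 = 1.85203
D_2 = 2.05390
D_3 = 2.27778
Terminal value at year 3: TV = D_3×(1+g_2)/(r−g_2) = 2.36205/0.06 = 39.36757
P_0 = D_1/(1+r)^1 + D_2/(1+r)^2 + D_3/(1+r)^3 + TV/(1+r)^3
    = 1.68827 + 1.70674 + 1.72541 + 29.82076 = 34.94117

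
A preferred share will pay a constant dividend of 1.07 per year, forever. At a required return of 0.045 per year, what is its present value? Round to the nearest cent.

23.78

Level perpetuity: PV = C / r = 1.07 / 0.045 = 23.78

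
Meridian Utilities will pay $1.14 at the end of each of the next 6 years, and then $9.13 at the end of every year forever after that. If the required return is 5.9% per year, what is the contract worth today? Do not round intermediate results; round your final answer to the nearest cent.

PV of 6-year annuity: $1.14 × [1 − (1+0.059)^−6] / 0.059 = 5.62341
Perpetuity value at year 6: $9.13 / 0.059 = 154.74576
PV of perpetuity: 154.74576 / (1+0.059)^6 = 109.70919
Total PV = 5.62341 + 109.70919 = 115.33259

$115.33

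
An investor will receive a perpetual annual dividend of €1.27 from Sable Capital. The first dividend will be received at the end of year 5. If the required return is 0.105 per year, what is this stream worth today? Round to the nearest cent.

Value at end of year 4: C / r = €1.27 / 0.105 = €12.0952
Discount to today: PV = €12.0952 / (1 + 0.105)^4 = €12.0952 / 1.490902 = €8.11

€8.11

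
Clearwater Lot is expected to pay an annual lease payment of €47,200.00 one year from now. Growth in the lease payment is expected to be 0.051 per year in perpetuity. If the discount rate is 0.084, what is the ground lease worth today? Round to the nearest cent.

Growing perpetuity: P = D₁ / (r − g) = €47,200.0000 / (0.084 − 0.051) = €1,430,303.03

€1430303.03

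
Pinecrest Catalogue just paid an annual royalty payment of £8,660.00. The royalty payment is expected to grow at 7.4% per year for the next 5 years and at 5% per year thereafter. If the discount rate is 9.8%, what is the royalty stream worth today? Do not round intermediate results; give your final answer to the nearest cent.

D_1 = 9300.84000
D_2 = 9989.10216
D_3 = 10728.29572
D_4 = 11522.18960
D_5 = 12374.83163
Terminal value at year 5: TV = D_5×(1+g_2)/(r−g_2) = 12993.57322/0.048 = 270699.44199
P_0 = D_1/(1+r)^1 + D_2/(1+r)^2 + D_3/(1+r)^3 + D_4/(1+r)^4 + D_5/(1+r)^5 + TV/(1+r)^5
    = 8470.71038 + 8285.55824 + 8104.45314 + 7927.30663 + 7754.03217 + 169619.45363 = 210161.51420

£210161.51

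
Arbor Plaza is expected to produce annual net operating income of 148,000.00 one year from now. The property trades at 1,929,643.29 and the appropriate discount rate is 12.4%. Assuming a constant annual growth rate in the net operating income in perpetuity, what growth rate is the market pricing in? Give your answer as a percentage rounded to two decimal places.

4.73%

P = D₁/(r−g) ⇒ g = r − D₁/P = 0.124 − 148,000.00/1,929,643.29 = 0.047302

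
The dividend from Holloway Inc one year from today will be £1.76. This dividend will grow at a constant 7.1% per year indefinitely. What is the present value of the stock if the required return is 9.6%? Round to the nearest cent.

£70.40

Growing perpetuity: P = D₁ / (r − g) = £1.7600 / (0.096 − 0.071) = £70.40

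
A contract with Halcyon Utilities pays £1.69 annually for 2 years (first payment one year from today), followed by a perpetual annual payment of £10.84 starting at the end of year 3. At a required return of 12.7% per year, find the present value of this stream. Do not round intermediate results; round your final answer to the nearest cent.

PV of 2-year annuity: £1.69 × [1 − (1+0.127)^−2] / 0.127 = 2.83013
Perpetuity value at year 2: £10.84 / 0.127 = 85.35433
PV of perpetuity: 85.35433 / (1+0.127)^2 = 67.20131
Total PV = 2.83013 + 67.20131 = 70.03144

£70.03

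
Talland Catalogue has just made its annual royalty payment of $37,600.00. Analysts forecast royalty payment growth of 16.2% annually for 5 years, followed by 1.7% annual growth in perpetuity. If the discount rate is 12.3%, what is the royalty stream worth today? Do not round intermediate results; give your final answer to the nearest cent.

D_1 = 43691.20000
D_2 = 50769.17440
D_3 = 58993.78065
D_4 = 68550.77312
D_5 = 79655.99836
Terminal value at year 5: TV = D_5×(1+g_2)/(r−g_2) = 81010.15034/0.106 = 764246.70128
P_0 = D_1/(1+r)^1 + D_2/(1+r)^2 + D_3/(1+r)^3 + D_4/(1+r)^4 + D_5/(1+r)^5 + TV/(1+r)^5
    = 38905.78807 + 40256.92407 + 41654.98288 + 43101.59404 + 44598.44370 + 427892.61548 = 636410.34824

$636410.35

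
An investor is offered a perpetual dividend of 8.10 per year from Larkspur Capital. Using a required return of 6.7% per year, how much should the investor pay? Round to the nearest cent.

Level perpetuity: PV = C / r = 8.10 / 0.067 = 120.90

120.90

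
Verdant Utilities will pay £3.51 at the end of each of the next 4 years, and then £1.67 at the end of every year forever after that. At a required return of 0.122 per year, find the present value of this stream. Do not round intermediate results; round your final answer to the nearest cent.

£19.25

PV of 4-year annuity: £3.51 × [1 − (1+0.122)^−4] / 0.122 = 10.61634
Perpetuity value at year 4: £1.67 / 0.122 = 13.68852
PV of perpetuity: 13.68852 / (1+0.122)^4 = 8.63744
Total PV = 10.61634 + 8.63744 = 19.25379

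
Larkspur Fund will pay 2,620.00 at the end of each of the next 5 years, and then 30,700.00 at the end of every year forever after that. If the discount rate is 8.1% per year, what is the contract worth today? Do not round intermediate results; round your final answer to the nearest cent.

267191.92

PV of 5-year annuity: 2,620.00 × [1 − (1+0.081)^−5] / 0.081 = 10433.38721
Perpetuity value at year 5: 30,700.00 / 0.081 = 379012.34568
PV of perpetuity: 379012.34568 / (1+0.081)^5 = 256758.53369
Total PV = 10433.38721 + 256758.53369 = 267191.92090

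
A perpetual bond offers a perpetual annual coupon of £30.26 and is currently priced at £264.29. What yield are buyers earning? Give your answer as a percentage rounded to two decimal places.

11.45%

P = C/r ⇒ r = C/P = £30.26/£264.29 = 0.114495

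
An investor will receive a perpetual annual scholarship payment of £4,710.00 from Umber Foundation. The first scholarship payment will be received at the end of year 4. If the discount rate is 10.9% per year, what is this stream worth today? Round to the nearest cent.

Value at end of year 3: C / r = £4,710.00 / 0.109 = £43,211.0092
Discount to today: PV = £43,211.0092 / (1 + 0.109)^3 = £43,211.0092 / 1.363938 = £31,681.06

£31681.06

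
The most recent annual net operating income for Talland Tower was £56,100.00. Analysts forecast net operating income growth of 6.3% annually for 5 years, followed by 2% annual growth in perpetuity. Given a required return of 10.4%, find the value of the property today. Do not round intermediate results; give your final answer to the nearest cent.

£814527.20

D_1 = 59634.30000
D_2 = 63391.26090
D_3 = 67384.91034
D_4 = 71630.15969
D_5 = 76142.85975
Terminal value at year 5: TV = D_5×(1+g_2)/(r−g_2) = 77665.71694/0.084 = 924591.86837
P_0 = D_1/(1+r)^1 + D_2/(1+r)^2 + D_3/(1+r)^3 + D_4/(1+r)^4 + D_5/(1+r)^5 + TV/(1+r)^5
    = 54016.57609 + 52010.52571 + 50078.97539 + 48219.15837 + 46428.41064 + 563773.55773 = 814527.20391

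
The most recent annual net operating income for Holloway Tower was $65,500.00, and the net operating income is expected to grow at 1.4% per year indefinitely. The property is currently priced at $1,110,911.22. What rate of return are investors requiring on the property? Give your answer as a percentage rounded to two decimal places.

D₁ = $65,500.00 × 1.014 = $66,417.0000
P = D₁/(r − g) ⇒ r = D₁/P + g = $66,417.0000/$1,110,911.22 + 0.014 = 0.059786 + 0.014 = 0.073786

7.38%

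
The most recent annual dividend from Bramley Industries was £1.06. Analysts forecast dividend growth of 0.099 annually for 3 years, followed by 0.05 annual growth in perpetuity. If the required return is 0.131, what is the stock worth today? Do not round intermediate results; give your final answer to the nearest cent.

D_1 = 1.16494
D_2 = 1.28027
D_3 = 1.40702
Terminal value at year 3: TV = D_3×(1+g_2)/(r−g_2) = 1.47737/0.081 = 18.23909
P_0 = D_1/(1+r)^1 + D_2/(1+r)^2 + D_3/(1+r)^3 + TV/(1+r)^3
    = 1.03001 + 1.00087 + 0.97255 + 12.60711 = 15.61053

£15.61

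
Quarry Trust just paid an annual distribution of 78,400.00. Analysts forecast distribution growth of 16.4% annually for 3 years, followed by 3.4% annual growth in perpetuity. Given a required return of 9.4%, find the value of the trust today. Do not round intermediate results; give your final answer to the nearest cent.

D_1 = 91257.60000
D_2 = 106223.84640
D_3 = 123644.55721
Terminal value at year 3: TV = D_3×(1+g_2)/(r−g_2) = 127848.47215/0.06 = 2130807.86925
P_0 = D_1/(1+r)^1 + D_2/(1+r)^2 + D_3/(1+r)^3 + TV/(1+r)^3
    = 83416.45338 + 88753.88641 + 94432.83710 + 1627392.55933 = 1893995.73622

1893995.74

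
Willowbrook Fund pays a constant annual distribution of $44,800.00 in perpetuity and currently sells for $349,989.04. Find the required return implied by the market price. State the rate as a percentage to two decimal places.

12.80%

P = C/r ⇒ r = C/P = $44,800.00/$349,989.04 = 0.128004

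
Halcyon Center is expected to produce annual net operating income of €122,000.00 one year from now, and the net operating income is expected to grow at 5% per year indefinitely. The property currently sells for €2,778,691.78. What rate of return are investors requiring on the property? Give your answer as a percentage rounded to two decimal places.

P = D₁/(r − g) ⇒ r = D₁/P + g = €122,000.0000/€2,778,691.78 + 0.05 = 0.043906 + 0.05 = 0.093906

9.39%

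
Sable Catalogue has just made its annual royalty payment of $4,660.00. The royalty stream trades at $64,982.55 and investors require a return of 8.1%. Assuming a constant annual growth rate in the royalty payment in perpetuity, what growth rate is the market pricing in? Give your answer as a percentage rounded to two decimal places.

0.87%

P = D₀(1+g)/(r−g) ⇒ P(r−g) = D₀(1+g) ⇒ g(P+D₀) = P·r − D₀
g = (P·r − D₀)/(P + D₀) = ($64,982.55×0.081 − $4,660.00) / ($64,982.55 + $4,660.00) = 0.008667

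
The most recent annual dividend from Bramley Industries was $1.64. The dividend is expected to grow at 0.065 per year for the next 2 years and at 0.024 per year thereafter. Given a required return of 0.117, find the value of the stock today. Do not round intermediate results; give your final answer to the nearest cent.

$19.47

D_1 = 1.74660
D_2 = 1.86013
Terminal value at year 2: TV = D_2×(1+g_2)/(r−g_2) = 1.90477/0.093 = 20.48142
P_0 = D_1/(1+r)^1 + D_2/(1+r)^2 + TV/(1+r)^2
    = 1.56365 + 1.49086 + 16.41549 = 19.47000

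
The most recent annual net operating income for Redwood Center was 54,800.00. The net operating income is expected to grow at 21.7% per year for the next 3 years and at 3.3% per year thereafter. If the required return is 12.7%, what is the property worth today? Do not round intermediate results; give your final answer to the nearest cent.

D_1 = 66691.60000
D_2 = 81163.67720
D_3 = 98776.19515
Terminal value at year 3: TV = D_3×(1+g_2)/(r−g_2) = 102035.80959/0.094 = 1085487.33609
P_0 = D_1/(1+r)^1 + D_2/(1+r)^2 + D_3/(1+r)^3 + TV/(1+r)^3
    = 59176.22005 + 63901.91642 + 69004.99759 + 758320.87776 = 950404.01182

950404.01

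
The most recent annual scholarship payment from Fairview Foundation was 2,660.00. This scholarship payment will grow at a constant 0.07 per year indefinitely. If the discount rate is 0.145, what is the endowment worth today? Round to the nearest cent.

D₁ = D₀ × (1 + g) = 2,660.00 × 1.07 = 2,846.2000
Growing perpetuity: P = D₁ / (r − g) = 2,846.2000 / (0.145 − 0.07) = 37,949.33

37949.33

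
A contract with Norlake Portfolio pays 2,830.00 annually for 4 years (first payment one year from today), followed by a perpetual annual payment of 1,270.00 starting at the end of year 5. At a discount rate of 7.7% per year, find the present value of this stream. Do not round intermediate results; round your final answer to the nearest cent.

21695.12

PV of 4-year annuity: 2,830.00 × [1 − (1+0.077)^−4] / 0.077 = 9436.25339
Perpetuity value at year 4: 1,270.00 / 0.077 = 16493.50649
PV of perpetuity: 16493.50649 / (1+0.077)^4 = 12258.86275
Total PV = 9436.25339 + 12258.86275 = 21695.11614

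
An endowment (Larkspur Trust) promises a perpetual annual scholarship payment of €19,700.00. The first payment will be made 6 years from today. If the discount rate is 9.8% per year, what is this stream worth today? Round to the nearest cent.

€125958.78

Value at end of year 5: C / r = €19,700.00 / 0.098 = €201,020.4082
Discount to today: PV = €201,020.4082 / (1 + 0.098)^5 = €201,020.4082 / 1.595922 = €125,958.78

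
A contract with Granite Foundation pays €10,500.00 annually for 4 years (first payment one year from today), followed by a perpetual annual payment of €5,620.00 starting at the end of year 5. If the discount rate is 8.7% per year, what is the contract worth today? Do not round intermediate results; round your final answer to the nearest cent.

PV of 4-year annuity: €10,500.00 × [1 − (1+0.087)^−4] / 0.087 = 34242.26827
Perpetuity value at year 4: €5,620.00 / 0.087 = 64597.70115
PV of perpetuity: 64597.70115 / (1+0.087)^4 = 46269.93470
Total PV = 34242.26827 + 46269.93470 = 80512.20298

€80512.20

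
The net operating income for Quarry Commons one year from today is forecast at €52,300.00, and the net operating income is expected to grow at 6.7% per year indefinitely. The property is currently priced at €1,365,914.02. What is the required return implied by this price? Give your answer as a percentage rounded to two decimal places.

10.53%

P = D₁/(r − g) ⇒ r = D₁/P + g = €52,300.0000/€1,365,914.02 + 0.067 = 0.038289 + 0.067 = 0.105289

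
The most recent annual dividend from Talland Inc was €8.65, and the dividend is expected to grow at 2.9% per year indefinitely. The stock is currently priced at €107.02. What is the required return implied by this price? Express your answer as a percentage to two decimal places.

D₁ = €8.65 × 1.029 = €8.9009
P = D₁/(r − g) ⇒ r = D₁/P + g = €8.9009/€107.02 + 0.029 = 0.083170 + 0.029 = 0.112170

11.22%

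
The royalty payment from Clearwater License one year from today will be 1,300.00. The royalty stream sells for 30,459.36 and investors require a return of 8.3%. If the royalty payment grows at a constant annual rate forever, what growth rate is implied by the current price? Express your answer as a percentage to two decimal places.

P = D₁/(r−g) ⇒ g = r − D₁/P = 0.083 − 1,300.00/30,459.36 = 0.040320

4.03%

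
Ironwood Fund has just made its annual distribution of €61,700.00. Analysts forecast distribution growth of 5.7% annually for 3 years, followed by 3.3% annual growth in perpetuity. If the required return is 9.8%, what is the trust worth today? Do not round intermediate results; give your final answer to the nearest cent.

D_1 = 65216.90000
D_2 = 68934.26330
D_3 = 72863.51631
Terminal value at year 3: TV = D_3×(1+g_2)/(r−g_2) = 75268.01235/0.065 = 1157969.42071
P_0 = D_1/(1+r)^1 + D_2/(1+r)^2 + D_3/(1+r)^3 + TV/(1+r)^3
    = 59396.08379 + 57178.19724 + 55043.12794 + 874762.32557 = 1046379.73453

€1046379.73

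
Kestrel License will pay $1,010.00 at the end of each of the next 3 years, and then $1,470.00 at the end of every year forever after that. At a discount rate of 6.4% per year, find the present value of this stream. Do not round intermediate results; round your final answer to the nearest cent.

PV of 3-year annuity: $1,010.00 × [1 − (1+0.064)^−3] / 0.064 = 2679.88591
Perpetuity value at year 3: $1,470.00 / 0.064 = 22968.75000
PV of perpetuity: 22968.75000 / (1+0.064)^3 = 19068.32199
Total PV = 2679.88591 + 19068.32199 = 21748.20790

$21748.21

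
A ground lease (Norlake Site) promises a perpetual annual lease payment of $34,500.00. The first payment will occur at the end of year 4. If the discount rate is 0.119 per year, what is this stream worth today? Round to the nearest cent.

$206910.19

Value at end of year 3: C / r = $34,500.00 / 0.119 = $289,915.9664
Discount to today: PV = $289,915.9664 / (1 + 0.119)^3 = $289,915.9664 / 1.401168 = $206,910.19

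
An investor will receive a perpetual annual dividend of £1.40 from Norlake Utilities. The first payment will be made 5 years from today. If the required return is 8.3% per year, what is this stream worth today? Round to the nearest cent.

£12.26

Value at end of year 4: C / r = £1.40 / 0.083 = £16.8675
Discount to today: PV = £16.8675 / (1 + 0.083)^4 = £16.8675 / 1.375669 = £12.26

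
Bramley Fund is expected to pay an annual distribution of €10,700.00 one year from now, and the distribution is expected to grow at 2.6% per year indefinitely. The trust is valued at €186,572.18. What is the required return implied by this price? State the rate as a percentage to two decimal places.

8.34%

P = D₁/(r − g) ⇒ r = D₁/P + g = €10,700.0000/€186,572.18 + 0.026 = 0.057350 + 0.026 = 0.083350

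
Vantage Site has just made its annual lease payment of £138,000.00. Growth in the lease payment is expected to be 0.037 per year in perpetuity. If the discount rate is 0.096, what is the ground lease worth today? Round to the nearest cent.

D₁ = D₀ × (1 + g) = £138,000.00 × 1.037 = £143,106.0000
Growing perpetuity: P = D₁ / (r − g) = £143,106.0000 / (0.096 − 0.037) = £2,425,525.42

£2425525.42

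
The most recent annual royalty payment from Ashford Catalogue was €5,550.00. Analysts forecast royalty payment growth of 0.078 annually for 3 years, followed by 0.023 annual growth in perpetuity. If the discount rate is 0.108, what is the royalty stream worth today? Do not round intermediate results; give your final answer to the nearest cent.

€77280.34

D_1 = 5982.90000
D_2 = 6449.56620
D_3 = 6952.63236
Terminal value at year 3: TV = D_3×(1+g_2)/(r−g_2) = 7112.54291/0.085 = 83676.97539
P_0 = D_1/(1+r)^1 + D_2/(1+r)^2 + D_3/(1+r)^3 + TV/(1+r)^3
    = 5399.72924 + 5253.52719 + 5111.28367 + 61515.80230 = 77280.34239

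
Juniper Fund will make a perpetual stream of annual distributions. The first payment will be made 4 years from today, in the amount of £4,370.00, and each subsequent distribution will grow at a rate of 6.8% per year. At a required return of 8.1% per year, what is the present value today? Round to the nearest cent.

Value at end of year 3: C₁ / (r − g) = £4,370.00 / (0.081 − 0.068) = £336,153.8462
Discount to today: PV = £336,153.8462 / (1 + 0.081)^3 = £336,153.8462 / 1.263214 = £266,109.88

£266109.88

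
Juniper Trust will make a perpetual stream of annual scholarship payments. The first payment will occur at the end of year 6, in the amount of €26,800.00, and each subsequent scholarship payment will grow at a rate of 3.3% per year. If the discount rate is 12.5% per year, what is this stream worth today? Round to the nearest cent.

Value at end of year 5: C₁ / (r − g) = €26,800.00 / (0.125 − 0.033) = €291,304.3478
Discount to today: PV = €291,304.3478 / (1 + 0.125)^5 = €291,304.3478 / 1.802032 = €161,653.22

€161653.22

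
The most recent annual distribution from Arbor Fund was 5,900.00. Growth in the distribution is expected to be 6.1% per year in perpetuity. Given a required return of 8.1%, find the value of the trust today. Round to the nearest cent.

D₁ = D₀ × (1 + g) = 5,900.00 × 1.061 = 6,259.9000
Growing perpetuity: P = D₁ / (r − g) = 6,259.9000 / (0.081 − 0.061) = 312,995.00

312995.00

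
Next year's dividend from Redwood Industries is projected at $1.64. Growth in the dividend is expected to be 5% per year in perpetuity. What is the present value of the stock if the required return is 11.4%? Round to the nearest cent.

Growing perpetuity: P = D₁ / (r − g) = $1.6400 / (0.114 − 0.05) = $25.63

$25.63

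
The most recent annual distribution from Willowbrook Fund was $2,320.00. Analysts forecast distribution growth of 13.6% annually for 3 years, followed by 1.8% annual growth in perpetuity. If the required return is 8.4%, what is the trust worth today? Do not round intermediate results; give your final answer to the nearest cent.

$48834.35

D_1 = 2635.52000
D_2 = 2993.95072
D_3 = 3401.12802
Terminal value at year 3: TV = D_3×(1+g_2)/(r−g_2) = 3462.34832/0.066 = 52459.82306
P_0 = D_1/(1+r)^1 + D_2/(1+r)^2 + D_3/(1+r)^3 + TV/(1+r)^3
    = 2431.29151 + 2547.92173 + 2670.14676 + 41184.99095 = 48834.35095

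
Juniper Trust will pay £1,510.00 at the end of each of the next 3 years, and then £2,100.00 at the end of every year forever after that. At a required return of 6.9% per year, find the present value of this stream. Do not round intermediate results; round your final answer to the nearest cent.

PV of 3-year annuity: £1,510.00 × [1 − (1+0.069)^−3] / 0.069 = 3969.96842
Perpetuity value at year 3: £2,100.00 / 0.069 = 30434.78261
PV of perpetuity: 30434.78261 / (1+0.069)^3 = 24913.63448
Total PV = 3969.96842 + 24913.63448 = 28883.60290

£28883.60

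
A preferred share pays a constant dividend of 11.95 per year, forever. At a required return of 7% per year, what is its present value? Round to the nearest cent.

170.71

Level perpetuity: PV = C / r = 11.95 / 0.07 = 170.71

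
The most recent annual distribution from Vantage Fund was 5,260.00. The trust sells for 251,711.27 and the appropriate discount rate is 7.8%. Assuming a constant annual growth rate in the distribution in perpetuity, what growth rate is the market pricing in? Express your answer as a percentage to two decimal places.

P = D₀(1+g)/(r−g) ⇒ P(r−g) = D₀(1+g) ⇒ g(P+D₀) = P·r − D₀
g = (P·r − D₀)/(P + D₀) = (251,711.27×0.078 − 5,260.00) / (251,711.27 + 5,260.00) = 0.055934

5.59%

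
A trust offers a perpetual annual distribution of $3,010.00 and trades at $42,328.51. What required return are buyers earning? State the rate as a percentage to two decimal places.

P = C/r ⇒ r = C/P = $3,010.00/$42,328.51 = 0.071110

7.11%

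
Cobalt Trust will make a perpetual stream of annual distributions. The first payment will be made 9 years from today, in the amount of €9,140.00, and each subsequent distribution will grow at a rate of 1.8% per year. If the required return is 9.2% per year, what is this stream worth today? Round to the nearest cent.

Value at end of year 8: C₁ / (r − g) = €9,140.00 / (0.092 − 0.018) = €123,513.5135
Discount to today: PV = €123,513.5135 / (1 + 0.092)^8 = €123,513.5135 / 2.022000 = €61,084.83

€61084.83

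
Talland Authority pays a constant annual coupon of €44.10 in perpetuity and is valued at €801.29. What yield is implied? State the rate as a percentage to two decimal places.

P = C/r ⇒ r = C/P = €44.10/€801.29 = 0.055036

5.50%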